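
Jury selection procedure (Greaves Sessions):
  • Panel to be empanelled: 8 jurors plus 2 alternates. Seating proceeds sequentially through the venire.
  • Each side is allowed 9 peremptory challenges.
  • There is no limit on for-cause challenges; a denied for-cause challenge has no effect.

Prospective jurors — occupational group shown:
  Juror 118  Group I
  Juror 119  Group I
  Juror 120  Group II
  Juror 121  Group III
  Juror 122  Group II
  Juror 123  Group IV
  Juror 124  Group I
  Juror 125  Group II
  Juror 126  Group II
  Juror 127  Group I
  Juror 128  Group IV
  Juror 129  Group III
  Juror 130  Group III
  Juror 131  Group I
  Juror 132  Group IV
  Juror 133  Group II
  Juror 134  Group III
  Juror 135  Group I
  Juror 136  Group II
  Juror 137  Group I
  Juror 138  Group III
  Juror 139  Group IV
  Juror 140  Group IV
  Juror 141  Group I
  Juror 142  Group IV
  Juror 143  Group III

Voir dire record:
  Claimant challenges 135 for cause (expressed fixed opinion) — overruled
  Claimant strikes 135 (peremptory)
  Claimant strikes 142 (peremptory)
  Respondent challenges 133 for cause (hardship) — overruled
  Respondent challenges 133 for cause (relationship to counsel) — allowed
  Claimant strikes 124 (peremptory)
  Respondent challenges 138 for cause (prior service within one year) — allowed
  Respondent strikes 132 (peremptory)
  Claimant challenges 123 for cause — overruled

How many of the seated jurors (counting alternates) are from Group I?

3

Removed: #124, #132, #133, #135, #138, #142.
Seated (10 incl. alternates): #118, #119, #120, #121, #122, #123, #125, #126, #127, #128.
Of those, in Group I: #118, #119, #127 → 3.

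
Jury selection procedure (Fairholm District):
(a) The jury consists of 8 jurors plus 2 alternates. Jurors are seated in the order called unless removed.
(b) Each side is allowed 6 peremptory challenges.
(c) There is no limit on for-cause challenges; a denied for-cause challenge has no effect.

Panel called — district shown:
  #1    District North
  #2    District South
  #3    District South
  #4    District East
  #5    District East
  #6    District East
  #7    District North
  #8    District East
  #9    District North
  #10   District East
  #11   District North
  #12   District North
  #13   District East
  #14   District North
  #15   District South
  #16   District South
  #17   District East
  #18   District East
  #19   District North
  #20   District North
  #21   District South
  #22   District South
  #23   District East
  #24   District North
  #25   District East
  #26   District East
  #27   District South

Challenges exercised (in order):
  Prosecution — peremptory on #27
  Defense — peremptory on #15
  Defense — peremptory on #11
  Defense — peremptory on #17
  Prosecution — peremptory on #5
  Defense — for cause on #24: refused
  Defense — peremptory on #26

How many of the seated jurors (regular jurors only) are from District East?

Removed: #5, #11, #15, #17, #26, #27.
Seated jurors 1–8: #1, #2, #3, #4, #6, #7, #8, #9 (alternates #10, #12 not counted).
Of those, in District East: #4, #6, #8 → 3.

3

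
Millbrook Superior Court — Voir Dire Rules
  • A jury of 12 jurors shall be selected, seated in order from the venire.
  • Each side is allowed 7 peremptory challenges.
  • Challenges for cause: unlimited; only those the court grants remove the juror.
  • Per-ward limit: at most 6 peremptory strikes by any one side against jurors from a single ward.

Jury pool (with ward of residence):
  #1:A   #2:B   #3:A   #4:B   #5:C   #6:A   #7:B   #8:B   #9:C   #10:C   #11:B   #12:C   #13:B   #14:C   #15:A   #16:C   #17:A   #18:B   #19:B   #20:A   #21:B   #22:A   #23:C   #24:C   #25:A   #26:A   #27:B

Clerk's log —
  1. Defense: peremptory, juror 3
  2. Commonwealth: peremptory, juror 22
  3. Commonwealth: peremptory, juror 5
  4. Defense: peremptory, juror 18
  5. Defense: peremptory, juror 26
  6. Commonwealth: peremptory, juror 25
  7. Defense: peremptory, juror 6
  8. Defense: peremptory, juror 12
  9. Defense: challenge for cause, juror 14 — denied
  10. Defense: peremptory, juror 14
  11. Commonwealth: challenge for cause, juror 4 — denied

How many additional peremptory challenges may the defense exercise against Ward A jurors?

Defense peremptories so far: #3, #18, #26, #6, #12, #14 — 6 of 7 used, 1 left overall.
Against Ward A: #3, #26, #6 — 3 used; per-ward cap 6 leaves 3.
Binding limit: min(1, 3) = 1.

1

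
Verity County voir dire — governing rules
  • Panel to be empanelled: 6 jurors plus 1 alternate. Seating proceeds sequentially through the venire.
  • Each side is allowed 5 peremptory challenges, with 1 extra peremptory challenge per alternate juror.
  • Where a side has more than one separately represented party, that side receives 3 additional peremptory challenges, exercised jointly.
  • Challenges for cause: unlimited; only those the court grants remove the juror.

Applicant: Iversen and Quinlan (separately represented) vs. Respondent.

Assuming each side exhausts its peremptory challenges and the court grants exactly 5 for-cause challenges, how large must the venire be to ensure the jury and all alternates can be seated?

27

Seats to fill: 6 + 1 alternates = 7.
Peremptories — Applicant: 5 + 1×1 + 3 = 9; Respondent: 5 + 1×1 = 6; total 15.
For-cause removals: 5.
Minimum venire: 7 + 15 + 5 = 27.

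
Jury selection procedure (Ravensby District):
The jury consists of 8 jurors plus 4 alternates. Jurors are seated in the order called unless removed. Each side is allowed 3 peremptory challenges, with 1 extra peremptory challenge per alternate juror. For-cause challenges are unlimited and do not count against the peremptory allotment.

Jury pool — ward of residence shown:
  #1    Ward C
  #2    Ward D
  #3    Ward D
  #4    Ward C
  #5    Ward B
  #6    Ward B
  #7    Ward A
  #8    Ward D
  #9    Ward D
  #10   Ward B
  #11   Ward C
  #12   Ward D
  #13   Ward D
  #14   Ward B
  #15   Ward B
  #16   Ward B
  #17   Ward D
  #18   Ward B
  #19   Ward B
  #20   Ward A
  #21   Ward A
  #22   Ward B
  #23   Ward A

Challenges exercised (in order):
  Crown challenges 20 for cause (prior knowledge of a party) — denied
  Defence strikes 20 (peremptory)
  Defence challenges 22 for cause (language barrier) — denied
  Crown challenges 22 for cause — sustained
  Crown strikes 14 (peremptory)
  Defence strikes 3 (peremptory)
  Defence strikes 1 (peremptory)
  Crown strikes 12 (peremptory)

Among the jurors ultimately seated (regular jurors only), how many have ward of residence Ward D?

3

Removed: #1, #3, #12, #14, #20, #22.
Seated jurors 1–8: #2, #4, #5, #6, #7, #8, #9, #10 (alternates #11, #13, #15, #16 not counted).
Of those, in Ward D: #2, #8, #9 → 3.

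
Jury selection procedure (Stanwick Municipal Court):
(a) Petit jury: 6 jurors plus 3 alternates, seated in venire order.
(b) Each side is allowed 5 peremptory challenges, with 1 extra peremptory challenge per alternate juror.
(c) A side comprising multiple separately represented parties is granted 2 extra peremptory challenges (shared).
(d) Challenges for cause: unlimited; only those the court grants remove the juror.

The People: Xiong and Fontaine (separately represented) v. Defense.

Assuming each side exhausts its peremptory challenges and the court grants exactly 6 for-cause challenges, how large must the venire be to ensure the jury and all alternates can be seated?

33

Seats to fill: 6 + 3 alternates = 9.
Peremptories — The People: 5 + 1×3 + 2 = 10; Defense: 5 + 1×3 = 8; total 18.
For-cause removals: 6.
Minimum venire: 9 + 18 + 6 = 33.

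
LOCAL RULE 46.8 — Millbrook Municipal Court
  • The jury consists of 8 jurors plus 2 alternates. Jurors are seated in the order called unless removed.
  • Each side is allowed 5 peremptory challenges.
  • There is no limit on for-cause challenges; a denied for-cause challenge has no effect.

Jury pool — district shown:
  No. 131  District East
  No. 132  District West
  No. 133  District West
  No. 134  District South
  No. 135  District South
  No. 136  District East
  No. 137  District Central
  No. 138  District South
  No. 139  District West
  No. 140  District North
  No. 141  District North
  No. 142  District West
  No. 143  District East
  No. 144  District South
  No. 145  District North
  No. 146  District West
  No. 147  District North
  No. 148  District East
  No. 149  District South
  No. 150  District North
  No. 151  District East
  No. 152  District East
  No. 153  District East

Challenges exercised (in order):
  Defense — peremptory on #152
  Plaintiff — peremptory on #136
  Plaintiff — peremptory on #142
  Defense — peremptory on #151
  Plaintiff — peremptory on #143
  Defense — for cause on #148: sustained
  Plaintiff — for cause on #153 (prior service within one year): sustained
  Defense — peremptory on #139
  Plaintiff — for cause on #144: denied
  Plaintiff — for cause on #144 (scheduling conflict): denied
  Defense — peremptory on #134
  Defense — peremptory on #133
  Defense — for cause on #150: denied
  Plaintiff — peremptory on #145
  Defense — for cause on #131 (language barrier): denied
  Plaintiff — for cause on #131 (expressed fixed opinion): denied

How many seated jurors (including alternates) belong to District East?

Removed: #133, #134, #136, #139, #142, #143, #145, #148, #151, #152, #153.
Seated (10 incl. alternates): #131, #132, #135, #137, #138, #140, #141, #144, #146, #147.
Of those, in District East: #131 → 1.

1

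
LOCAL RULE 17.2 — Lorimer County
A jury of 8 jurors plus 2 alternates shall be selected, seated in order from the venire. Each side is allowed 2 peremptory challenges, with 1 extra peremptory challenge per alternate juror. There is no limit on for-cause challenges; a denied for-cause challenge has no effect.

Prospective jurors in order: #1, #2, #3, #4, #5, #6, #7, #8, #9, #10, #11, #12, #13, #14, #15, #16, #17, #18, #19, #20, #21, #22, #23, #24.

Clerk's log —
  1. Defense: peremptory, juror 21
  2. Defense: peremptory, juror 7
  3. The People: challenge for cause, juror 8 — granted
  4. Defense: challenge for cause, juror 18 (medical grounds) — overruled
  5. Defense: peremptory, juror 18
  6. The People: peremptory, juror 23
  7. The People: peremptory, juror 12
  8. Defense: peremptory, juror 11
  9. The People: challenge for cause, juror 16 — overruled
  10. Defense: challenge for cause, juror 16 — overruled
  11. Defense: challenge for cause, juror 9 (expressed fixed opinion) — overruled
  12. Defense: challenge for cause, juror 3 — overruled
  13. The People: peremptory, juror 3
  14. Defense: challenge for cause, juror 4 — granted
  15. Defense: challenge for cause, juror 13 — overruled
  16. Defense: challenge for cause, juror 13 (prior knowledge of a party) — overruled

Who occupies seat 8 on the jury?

14

Removed: #3, #4, #7, #8, #11, #12, #18, #21, #23. (#9, #13, #16 stay — for-cause denied.)
Seating in order: seats 1–8 → #1, #2, #5, #6, #9, #10, #13, #14; alternates → #15, #16.
So seat 8 is #14.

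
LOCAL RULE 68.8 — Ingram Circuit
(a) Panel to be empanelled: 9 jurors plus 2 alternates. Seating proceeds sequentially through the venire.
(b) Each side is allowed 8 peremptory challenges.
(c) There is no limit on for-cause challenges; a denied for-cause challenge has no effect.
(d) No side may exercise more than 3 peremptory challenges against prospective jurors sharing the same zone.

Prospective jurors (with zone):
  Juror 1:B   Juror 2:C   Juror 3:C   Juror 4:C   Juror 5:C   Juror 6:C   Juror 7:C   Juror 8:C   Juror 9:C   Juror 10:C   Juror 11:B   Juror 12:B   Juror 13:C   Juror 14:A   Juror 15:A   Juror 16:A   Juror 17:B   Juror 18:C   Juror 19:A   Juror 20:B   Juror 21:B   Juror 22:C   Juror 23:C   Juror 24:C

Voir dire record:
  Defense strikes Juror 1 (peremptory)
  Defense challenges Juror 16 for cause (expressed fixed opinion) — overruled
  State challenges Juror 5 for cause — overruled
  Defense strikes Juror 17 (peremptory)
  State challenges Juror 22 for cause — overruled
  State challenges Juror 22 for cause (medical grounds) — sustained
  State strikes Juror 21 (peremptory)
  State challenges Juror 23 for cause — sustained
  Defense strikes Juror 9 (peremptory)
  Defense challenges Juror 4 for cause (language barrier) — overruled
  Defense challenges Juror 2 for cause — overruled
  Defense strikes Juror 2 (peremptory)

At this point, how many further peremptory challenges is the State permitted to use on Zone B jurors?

2

State peremptories so far: #21 — 1 of 8 used, 7 left overall.
Against Zone B: #21 — 1 used; per-zone cap 3 leaves 2.
Binding limit: min(7, 2) = 2.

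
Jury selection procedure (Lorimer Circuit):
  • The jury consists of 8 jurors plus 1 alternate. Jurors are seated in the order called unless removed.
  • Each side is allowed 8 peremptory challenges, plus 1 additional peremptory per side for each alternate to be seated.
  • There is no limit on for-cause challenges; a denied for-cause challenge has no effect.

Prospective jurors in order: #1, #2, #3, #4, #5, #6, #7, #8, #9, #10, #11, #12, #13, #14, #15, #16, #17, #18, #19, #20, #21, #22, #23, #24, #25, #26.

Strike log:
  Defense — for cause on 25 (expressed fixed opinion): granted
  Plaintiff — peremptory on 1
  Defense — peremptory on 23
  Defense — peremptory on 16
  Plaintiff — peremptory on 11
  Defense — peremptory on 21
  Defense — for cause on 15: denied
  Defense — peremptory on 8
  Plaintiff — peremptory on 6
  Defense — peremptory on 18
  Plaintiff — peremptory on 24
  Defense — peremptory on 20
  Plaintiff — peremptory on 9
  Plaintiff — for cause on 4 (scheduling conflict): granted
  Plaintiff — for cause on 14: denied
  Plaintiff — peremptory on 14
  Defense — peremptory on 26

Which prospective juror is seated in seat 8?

15

Removed: #1, #4, #6, #8, #9, #11, #14, #16, #18, #20, #21, #23, #24, #25, #26. (#15 stays — for-cause denied.)
Seating in order: seats 1–8 → #2, #3, #5, #7, #10, #12, #13, #15; alternates → #17.
So seat 8 is #15.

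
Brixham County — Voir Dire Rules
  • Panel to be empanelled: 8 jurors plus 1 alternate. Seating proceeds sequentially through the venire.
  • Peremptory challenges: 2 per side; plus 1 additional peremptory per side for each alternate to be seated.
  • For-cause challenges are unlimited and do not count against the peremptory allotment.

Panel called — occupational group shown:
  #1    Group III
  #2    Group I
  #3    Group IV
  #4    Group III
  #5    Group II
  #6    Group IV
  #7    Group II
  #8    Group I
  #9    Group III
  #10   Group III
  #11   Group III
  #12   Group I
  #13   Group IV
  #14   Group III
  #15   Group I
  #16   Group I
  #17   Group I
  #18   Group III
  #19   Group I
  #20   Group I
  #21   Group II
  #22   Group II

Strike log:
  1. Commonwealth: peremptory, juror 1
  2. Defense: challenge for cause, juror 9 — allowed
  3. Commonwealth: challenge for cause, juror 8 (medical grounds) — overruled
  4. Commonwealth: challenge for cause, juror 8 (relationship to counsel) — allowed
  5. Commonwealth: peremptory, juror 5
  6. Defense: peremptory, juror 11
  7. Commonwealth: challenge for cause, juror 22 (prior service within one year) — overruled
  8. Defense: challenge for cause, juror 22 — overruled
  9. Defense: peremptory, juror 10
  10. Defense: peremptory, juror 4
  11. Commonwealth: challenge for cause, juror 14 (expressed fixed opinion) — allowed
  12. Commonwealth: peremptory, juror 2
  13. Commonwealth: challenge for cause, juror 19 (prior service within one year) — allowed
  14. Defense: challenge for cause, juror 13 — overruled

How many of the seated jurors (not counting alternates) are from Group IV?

3

Removed: #1, #2, #4, #5, #8, #9, #10, #11, #14, #19.
Seated jurors 1–8: #3, #6, #7, #12, #13, #15, #16, #17 (alternates #18 not counted).
Of those, in Group IV: #3, #6, #13 → 3.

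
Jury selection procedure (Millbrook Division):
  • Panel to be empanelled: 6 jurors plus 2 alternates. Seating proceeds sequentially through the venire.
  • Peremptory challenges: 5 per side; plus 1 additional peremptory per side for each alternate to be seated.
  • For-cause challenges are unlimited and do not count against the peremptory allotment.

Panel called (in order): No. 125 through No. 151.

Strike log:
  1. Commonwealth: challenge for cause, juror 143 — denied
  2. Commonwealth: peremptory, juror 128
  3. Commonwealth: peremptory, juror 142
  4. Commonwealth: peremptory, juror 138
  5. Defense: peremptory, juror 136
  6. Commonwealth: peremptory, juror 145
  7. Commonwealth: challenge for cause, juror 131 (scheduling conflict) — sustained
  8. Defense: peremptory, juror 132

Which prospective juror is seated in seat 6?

Removed: #128, #131, #132, #136, #138, #142, #145. (#143 stays — for-cause denied.)
Filling seats in venire order through position 6: #125, #126, #127, #129, #130, #133.
So seat 6 is #133.

133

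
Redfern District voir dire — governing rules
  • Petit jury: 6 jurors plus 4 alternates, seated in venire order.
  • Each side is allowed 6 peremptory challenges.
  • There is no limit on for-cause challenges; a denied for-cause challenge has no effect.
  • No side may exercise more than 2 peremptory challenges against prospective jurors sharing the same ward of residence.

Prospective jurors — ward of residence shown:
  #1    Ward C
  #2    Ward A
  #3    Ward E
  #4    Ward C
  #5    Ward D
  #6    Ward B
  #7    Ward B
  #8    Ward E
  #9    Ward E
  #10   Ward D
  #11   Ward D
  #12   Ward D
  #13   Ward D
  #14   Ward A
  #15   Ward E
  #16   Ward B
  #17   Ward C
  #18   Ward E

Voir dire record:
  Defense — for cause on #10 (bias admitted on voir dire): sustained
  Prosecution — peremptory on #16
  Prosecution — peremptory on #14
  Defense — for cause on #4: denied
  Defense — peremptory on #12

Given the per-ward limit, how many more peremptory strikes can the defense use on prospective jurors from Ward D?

Defense peremptories so far: #12 — 1 of 6 used, 5 left overall.
Against Ward D: #12 — 1 used; per-ward cap 2 leaves 1.
Binding limit: min(5, 1) = 1.

1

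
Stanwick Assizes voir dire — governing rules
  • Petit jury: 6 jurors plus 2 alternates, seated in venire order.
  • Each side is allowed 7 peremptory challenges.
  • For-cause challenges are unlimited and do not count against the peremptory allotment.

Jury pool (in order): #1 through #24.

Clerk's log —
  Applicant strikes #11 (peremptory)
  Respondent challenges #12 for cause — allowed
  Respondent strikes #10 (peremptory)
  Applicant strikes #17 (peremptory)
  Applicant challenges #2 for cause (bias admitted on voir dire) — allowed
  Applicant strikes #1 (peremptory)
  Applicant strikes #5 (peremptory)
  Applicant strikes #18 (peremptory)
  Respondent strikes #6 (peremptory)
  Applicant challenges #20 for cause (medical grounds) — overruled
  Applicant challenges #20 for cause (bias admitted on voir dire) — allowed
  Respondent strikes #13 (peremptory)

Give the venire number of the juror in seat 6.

14

Removed: #1, #2, #5, #6, #10, #11, #12, #13, #17, #18, #20.
Seating in order: seats 1–6 → #3, #4, #7, #8, #9, #14; alternates → #15, #16.
So seat 6 is #14.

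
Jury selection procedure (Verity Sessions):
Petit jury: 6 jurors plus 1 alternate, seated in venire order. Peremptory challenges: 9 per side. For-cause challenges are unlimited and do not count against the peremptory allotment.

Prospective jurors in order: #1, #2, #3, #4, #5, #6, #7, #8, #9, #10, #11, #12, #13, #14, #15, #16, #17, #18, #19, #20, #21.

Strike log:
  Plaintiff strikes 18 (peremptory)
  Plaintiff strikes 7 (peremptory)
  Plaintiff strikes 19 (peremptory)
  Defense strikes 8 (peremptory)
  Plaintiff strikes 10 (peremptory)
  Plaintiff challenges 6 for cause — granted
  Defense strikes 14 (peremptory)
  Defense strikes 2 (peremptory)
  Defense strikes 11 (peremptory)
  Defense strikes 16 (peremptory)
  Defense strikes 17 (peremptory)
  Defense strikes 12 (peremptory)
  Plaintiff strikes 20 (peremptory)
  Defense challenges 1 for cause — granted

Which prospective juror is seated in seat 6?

15

Removed: #1, #2, #6, #7, #8, #10, #11, #12, #14, #16, #17, #18, #19, #20.
Seating in order: seats 1–6 → #3, #4, #5, #9, #13, #15; alternates → #21.
So seat 6 is #15.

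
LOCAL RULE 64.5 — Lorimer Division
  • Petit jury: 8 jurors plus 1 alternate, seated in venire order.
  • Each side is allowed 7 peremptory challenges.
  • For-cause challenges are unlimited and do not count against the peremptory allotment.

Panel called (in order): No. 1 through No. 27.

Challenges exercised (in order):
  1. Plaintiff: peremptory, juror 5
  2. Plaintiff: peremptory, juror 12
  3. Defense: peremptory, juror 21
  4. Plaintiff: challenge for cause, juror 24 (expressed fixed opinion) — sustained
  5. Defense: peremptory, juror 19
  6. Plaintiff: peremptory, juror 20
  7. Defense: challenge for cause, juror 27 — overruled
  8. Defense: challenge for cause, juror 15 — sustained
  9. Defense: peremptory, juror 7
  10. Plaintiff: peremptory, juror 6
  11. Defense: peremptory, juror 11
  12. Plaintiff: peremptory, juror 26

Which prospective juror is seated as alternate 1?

14

Removed: #5, #6, #7, #11, #12, #15, #19, #20, #21, #24, #26. (#27 stays — for-cause denied.)
Seating in order: seats 1–8 → #1, #2, #3, #4, #8, #9, #10, #13; alternates → #14.
So alternate 1 is #14.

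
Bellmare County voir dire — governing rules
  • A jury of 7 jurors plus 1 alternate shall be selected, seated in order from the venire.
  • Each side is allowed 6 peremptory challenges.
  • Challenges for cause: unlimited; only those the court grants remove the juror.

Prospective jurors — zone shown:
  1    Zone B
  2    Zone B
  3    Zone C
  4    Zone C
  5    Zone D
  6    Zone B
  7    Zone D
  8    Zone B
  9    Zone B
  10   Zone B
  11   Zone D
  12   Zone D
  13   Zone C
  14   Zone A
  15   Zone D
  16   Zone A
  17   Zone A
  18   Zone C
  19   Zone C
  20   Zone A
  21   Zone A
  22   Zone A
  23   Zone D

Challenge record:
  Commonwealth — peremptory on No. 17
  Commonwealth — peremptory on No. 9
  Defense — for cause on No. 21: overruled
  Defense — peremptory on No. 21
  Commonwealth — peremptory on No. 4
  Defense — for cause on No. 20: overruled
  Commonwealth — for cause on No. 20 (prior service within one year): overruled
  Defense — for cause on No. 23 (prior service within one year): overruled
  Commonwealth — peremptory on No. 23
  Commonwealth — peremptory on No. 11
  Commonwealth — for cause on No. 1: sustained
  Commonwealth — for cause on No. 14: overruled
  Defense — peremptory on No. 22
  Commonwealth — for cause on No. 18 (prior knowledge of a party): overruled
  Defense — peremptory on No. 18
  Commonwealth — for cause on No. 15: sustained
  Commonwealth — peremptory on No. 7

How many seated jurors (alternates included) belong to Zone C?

2

Removed: #1, #4, #7, #9, #11, #15, #17, #18, #21, #22, #23.
Seated (8 incl. alternates): #2, #3, #5, #6, #8, #10, #12, #13.
Of those, in Zone C: #3, #13 → 2.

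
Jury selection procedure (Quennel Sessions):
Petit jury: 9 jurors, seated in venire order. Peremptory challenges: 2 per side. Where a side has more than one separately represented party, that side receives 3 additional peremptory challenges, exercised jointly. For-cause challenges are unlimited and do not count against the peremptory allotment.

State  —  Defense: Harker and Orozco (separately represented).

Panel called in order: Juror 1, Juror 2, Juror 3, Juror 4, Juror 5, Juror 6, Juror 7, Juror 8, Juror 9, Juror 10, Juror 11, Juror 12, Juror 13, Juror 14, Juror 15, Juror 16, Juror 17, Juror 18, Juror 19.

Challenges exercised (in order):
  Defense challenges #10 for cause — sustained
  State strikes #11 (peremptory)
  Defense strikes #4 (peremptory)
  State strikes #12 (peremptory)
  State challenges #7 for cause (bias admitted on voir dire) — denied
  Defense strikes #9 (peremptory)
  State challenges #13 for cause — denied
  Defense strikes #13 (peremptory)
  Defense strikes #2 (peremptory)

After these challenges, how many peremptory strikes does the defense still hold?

1

Defense allotment: 2 base + 3 multi-party = 5.
Defense peremptories used: #4, #9, #13, #2 — 4 (the for-cause on #10 doesn't count).
Remaining: 5 − 4 = 1.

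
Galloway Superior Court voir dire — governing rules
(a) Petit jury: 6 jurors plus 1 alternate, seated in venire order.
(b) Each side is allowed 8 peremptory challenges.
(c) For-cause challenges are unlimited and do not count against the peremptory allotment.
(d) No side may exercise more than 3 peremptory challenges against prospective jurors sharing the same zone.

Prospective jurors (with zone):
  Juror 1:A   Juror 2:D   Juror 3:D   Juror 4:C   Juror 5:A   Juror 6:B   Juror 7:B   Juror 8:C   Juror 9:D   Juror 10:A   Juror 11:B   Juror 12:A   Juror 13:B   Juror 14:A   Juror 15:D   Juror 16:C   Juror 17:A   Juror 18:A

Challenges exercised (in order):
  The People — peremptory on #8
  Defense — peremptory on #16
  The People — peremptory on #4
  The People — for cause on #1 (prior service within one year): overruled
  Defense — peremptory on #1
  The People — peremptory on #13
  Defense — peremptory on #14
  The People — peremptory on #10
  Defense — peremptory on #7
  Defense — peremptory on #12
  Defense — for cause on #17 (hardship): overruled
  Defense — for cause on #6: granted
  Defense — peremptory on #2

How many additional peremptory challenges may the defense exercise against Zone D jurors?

2

Defense peremptories so far: #16, #1, #14, #7, #12, #2 — 6 of 8 used, 2 left overall.
Against Zone D: #2 — 1 used; per-zone cap 3 leaves 2.
Binding limit: min(2, 2) = 2.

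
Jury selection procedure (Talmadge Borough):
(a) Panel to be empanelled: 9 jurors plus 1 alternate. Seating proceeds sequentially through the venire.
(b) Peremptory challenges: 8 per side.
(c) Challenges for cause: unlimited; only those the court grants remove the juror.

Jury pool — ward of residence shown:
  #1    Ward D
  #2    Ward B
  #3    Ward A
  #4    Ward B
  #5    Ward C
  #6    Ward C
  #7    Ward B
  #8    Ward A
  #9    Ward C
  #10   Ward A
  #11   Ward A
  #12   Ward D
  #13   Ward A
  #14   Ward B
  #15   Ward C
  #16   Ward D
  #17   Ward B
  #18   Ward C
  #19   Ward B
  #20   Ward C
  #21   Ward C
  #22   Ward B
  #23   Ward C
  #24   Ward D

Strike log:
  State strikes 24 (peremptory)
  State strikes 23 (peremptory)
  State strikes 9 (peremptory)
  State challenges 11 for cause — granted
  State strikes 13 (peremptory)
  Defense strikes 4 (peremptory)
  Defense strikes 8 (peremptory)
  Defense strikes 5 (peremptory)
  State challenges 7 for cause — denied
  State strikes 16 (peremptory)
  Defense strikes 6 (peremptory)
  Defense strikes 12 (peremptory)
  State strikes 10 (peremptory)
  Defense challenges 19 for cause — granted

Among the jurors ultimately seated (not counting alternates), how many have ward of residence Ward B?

4

Removed: #4, #5, #6, #8, #9, #10, #11, #12, #13, #16, #19, #23, #24.
Seated jurors 1–9: #1, #2, #3, #7, #14, #15, #17, #18, #20 (alternates #21 not counted).
Of those, in Ward B: #2, #7, #14, #17 → 4.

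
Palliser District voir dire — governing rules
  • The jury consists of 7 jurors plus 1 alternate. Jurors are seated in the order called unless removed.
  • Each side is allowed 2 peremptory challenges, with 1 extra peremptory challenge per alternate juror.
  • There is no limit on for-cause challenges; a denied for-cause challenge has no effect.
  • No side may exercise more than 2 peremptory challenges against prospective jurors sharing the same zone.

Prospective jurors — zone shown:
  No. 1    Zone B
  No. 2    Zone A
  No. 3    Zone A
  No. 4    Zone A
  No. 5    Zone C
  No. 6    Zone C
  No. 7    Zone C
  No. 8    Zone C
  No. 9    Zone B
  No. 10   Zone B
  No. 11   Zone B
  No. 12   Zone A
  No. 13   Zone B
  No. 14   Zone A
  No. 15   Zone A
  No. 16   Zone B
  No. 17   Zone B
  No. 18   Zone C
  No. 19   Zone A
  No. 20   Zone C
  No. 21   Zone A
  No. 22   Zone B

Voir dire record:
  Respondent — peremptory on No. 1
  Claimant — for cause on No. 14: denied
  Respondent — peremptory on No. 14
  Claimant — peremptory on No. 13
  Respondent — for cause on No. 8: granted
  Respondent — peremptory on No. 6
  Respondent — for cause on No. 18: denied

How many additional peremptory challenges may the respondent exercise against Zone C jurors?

Respondent peremptories so far: #1, #14, #6 — 3 of 3 used, 0 left overall.
Against Zone C: #6 — 1 used; per-zone cap 2 leaves 1.
Binding limit: min(0, 1) = 0.

0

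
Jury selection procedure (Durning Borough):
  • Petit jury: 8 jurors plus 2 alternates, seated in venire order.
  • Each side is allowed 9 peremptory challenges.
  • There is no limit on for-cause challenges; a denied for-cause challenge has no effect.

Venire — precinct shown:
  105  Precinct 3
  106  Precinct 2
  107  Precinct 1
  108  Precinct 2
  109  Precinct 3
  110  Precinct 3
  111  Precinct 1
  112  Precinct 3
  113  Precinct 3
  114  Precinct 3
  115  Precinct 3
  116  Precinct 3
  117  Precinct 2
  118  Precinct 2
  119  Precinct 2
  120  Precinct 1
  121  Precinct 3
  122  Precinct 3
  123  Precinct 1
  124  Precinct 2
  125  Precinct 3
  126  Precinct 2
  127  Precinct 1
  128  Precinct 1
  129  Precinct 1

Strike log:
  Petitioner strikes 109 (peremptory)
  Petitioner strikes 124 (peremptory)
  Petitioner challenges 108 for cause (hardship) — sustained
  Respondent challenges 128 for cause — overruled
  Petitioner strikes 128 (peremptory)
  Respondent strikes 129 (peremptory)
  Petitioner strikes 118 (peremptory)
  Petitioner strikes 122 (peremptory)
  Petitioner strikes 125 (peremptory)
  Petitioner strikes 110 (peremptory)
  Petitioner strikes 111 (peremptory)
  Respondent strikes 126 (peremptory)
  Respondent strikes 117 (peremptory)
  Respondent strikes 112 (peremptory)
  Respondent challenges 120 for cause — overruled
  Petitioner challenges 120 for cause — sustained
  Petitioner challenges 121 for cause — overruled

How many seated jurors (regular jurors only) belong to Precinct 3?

Removed: #108, #109, #110, #111, #112, #117, #118, #120, #122, #124, #125, #126, #128, #129.
Seated jurors 1–8: #105, #106, #107, #113, #114, #115, #116, #119 (alternates #121, #123 not counted).
Of those, in Precinct 3: #105, #113, #114, #115, #116 → 5.

5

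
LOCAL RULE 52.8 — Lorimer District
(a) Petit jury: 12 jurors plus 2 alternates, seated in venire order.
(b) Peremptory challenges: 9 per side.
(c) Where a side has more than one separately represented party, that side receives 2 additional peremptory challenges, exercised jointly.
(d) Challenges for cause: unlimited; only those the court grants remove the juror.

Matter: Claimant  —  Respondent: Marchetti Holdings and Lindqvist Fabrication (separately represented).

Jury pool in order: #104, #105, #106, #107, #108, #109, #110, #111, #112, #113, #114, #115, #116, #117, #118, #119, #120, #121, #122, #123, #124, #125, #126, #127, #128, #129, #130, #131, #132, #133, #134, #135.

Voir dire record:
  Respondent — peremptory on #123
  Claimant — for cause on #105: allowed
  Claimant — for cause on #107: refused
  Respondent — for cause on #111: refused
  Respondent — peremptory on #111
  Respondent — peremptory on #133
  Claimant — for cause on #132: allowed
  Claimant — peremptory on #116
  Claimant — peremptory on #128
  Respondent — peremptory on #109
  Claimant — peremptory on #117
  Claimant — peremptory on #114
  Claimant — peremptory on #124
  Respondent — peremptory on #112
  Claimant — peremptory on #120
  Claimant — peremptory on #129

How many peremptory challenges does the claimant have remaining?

Claimant allotment: 9.
Claimant peremptories used: #116, #128, #117, #114, #124, #120, #129 — 7 (for-cause on #105, #107, #132 don't count).
Remaining: 9 − 7 = 2.

2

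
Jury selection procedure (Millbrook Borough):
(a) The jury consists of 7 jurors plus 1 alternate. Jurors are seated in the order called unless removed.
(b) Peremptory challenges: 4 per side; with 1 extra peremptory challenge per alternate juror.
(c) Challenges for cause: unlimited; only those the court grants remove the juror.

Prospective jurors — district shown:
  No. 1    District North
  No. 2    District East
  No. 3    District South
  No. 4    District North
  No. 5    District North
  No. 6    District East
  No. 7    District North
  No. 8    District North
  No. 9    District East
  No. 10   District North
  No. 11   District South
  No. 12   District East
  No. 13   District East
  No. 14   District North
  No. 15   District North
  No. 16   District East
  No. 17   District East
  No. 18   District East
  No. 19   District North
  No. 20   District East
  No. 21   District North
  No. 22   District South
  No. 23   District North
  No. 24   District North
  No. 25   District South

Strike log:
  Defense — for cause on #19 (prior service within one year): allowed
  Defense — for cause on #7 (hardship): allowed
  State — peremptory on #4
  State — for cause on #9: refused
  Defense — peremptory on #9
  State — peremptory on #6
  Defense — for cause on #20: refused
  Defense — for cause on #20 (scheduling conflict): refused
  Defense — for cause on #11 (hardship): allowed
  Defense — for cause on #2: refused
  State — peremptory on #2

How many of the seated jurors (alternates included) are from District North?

Removed: #2, #4, #6, #7, #9, #11, #19.
Seated (8 incl. alternates): #1, #3, #5, #8, #10, #12, #13, #14.
Of those, in District North: #1, #5, #8, #10, #14 → 5.

5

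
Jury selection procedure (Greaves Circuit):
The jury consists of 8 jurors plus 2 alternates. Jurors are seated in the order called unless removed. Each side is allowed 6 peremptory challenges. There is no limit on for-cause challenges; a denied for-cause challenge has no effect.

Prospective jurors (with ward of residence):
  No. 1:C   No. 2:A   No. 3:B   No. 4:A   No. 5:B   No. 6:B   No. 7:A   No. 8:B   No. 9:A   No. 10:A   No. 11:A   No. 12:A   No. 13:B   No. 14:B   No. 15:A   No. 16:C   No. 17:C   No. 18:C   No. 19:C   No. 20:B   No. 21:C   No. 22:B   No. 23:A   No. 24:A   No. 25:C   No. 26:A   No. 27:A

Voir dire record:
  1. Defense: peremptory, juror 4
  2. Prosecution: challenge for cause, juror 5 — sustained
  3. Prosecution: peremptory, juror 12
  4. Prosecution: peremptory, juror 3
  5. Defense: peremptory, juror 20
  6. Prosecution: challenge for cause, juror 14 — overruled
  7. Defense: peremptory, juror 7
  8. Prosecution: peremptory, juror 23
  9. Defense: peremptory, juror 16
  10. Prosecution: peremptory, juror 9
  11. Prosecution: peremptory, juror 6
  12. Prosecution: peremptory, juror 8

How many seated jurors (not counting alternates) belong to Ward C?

Removed: #3, #4, #5, #6, #7, #8, #9, #12, #16, #20, #23.
Seated jurors 1–8: #1, #2, #10, #11, #13, #14, #15, #17 (alternates #18, #19 not counted).
Of those, in Ward C: #1, #17 → 2.

2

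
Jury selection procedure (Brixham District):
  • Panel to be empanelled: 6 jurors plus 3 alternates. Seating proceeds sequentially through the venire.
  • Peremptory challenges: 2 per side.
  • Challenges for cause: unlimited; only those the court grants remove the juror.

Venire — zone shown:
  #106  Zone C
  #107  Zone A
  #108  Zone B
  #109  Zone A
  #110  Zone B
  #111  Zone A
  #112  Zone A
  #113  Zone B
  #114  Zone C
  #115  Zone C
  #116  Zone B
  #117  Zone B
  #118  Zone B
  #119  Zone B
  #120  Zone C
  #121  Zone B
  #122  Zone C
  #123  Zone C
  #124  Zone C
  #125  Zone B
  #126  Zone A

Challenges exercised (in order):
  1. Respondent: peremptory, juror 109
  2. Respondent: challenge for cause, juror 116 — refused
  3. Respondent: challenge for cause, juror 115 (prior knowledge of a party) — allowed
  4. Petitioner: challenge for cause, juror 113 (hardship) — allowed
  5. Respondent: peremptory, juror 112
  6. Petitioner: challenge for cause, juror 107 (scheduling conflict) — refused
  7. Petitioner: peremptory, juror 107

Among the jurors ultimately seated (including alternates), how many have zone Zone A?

1

Removed: #107, #109, #112, #113, #115.
Seated (9 incl. alternates): #106, #108, #110, #111, #114, #116, #117, #118, #119.
Of those, in Zone A: #111 → 1.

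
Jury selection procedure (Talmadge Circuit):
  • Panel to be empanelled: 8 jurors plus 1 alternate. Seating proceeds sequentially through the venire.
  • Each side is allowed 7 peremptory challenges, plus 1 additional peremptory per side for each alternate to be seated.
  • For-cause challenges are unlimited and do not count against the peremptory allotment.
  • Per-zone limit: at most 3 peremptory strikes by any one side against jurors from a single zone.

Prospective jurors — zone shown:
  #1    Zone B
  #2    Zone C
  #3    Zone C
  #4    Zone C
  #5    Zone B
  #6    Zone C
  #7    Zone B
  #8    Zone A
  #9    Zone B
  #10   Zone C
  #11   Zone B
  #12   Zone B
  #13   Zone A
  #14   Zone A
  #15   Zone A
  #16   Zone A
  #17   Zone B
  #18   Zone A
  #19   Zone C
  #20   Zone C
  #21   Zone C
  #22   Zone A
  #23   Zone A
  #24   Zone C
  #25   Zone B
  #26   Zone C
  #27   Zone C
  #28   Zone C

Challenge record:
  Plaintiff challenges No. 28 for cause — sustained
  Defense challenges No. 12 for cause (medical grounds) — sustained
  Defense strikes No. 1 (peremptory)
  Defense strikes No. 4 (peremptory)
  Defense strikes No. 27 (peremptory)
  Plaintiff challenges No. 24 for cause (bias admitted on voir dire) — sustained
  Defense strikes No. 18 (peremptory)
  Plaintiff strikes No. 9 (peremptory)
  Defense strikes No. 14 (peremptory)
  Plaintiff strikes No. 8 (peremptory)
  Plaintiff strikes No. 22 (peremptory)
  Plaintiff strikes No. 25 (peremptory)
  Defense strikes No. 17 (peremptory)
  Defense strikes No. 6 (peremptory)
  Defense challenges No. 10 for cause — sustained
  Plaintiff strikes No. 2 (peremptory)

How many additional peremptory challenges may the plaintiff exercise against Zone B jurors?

1

Plaintiff peremptories so far: #9, #8, #22, #25, #2 — 5 of 8 used, 3 left overall.
Against Zone B: #9, #25 — 2 used; per-zone cap 3 leaves 1.
Binding limit: min(3, 1) = 1.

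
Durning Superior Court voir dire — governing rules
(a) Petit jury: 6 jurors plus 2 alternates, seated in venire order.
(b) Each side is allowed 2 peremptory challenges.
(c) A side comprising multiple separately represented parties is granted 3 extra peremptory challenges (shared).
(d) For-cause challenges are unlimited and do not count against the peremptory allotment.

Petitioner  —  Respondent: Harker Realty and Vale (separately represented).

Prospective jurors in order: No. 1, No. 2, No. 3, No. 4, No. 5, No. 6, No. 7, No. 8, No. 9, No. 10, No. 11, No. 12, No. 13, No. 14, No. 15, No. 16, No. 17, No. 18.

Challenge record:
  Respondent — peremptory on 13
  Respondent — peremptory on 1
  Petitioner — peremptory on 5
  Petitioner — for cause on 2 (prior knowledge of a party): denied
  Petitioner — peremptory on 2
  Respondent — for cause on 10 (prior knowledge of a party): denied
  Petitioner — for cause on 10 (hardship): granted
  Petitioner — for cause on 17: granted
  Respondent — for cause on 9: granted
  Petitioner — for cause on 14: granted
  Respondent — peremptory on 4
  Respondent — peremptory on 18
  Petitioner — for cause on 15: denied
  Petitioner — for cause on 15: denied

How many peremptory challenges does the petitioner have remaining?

0

Petitioner allotment: 2.
Petitioner peremptories used: #5, #2 — 2 (for-cause on #2, #10, #17, #14, #15, #15 don't count).
Remaining: 2 − 2 = 0.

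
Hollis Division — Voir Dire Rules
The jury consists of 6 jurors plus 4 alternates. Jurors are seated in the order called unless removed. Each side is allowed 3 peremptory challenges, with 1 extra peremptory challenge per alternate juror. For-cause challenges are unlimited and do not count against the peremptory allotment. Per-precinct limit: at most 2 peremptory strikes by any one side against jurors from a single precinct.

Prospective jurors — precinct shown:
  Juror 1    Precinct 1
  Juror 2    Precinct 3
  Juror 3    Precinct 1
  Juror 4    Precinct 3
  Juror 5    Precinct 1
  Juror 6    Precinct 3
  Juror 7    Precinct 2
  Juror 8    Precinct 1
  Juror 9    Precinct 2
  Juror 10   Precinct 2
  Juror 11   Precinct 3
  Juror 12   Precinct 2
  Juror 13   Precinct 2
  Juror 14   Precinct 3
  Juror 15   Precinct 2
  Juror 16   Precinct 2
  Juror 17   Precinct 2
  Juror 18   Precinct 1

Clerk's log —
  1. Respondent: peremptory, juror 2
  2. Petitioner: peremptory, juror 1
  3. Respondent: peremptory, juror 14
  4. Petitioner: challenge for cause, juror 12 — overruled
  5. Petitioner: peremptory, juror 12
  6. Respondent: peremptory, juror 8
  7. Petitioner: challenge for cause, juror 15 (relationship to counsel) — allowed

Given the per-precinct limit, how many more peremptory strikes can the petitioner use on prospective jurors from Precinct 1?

Petitioner peremptories so far: #1, #12 — 2 of 7 used, 5 left overall.
Against Precinct 1: #1 — 1 used; per-precinct cap 2 leaves 1.
Binding limit: min(5, 1) = 1.

1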